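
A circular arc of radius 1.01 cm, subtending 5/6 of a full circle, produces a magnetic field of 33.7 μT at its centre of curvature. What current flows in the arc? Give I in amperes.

I ≈ 0.650 A

For a circular arc, B = μ₀Iφ/(4πR) with φ in radians; here φ = 5.236 rad.
So I = 4πRB/(μ₀φ) = 4π × 0.0101 × 3.37×10⁻⁵ / (4π×10⁻⁷ × 5.236) = 0.650 A.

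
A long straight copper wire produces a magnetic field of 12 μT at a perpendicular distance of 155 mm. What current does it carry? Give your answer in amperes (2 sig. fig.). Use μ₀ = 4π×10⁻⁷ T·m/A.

I ≈ 9.3 A

For a long straight wire B = μ₀I/(2πd), so I = 2πdB/μ₀.
I = 2π × 0.155 × 1.20×10⁻⁵ / (4π×10⁻⁷) = 9.30 A.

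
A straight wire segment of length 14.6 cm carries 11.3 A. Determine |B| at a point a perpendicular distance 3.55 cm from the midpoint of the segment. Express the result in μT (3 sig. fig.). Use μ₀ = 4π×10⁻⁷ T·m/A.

For a finite straight segment, B = (μ₀I/4πd)(sinθ₁ + sinθ₂), where θ₁, θ₂ are the angles from the perpendicular to each end.
The perpendicular from the point meets the wire at its midpoint, so each end is L/2 = 0.073 m away along the wire.
sinθ₁ = 0.073/√(0.073²+0.0355²) = 0.8993; sinθ₂ = 0.073/√(0.073²+0.0355²) = 0.8993.
B = (4π×10⁻⁷ × 11.3) / (4π × 0.0355) × (0.8993 + 0.8993) = 5.73×10⁻⁵ T.

B ≈ 57.3 μT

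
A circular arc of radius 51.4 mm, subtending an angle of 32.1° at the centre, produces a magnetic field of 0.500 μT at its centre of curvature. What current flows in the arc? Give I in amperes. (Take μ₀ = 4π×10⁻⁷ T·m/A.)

For a circular arc, B = μ₀Iφ/(4πR) with φ in radians; here φ = 0.5603 rad.
So I = 4πRB/(μ₀φ) = 4π × 0.0514 × 5.00×10⁻⁷ / (4π×10⁻⁷ × 0.5603) = 0.459 A.

I ≈ 0.459 A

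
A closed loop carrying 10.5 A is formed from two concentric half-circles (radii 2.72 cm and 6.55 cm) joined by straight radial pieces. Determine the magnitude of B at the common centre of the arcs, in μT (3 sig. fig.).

B ≈ 70.9 μT

The radial connectors point toward the centre, so dl × r̂ = 0 and they contribute nothing.
Each semicircle gives μ₀I/(4R): inner arc 1.21×10⁻⁴ T, outer arc 5.04×10⁻⁵ T.
The two arcs carry current in opposite angular senses, so their fields oppose: B = |1.21×10⁻⁴ − 5.04×10⁻⁵| = 7.09×10⁻⁵ T.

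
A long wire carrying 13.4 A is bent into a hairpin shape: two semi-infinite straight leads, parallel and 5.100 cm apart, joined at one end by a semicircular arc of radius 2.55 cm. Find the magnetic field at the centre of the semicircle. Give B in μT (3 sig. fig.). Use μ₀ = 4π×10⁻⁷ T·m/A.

The semicircular arc contributes B_arc = μ₀I·π/(4πR) = μ₀I/(4R) = 1.65×10⁻⁴ T.
Each semi-infinite lead is at perpendicular distance R = 0.0255 m from the centre, with the perpendicular foot at its near end, so it contributes μ₀I/(4πR); both point the same way, together 1.05×10⁻⁴ T.
Arc and leads all point the same direction: B = 1.65×10⁻⁴ + 1.05×10⁻⁴ = 2.70×10⁻⁴ T.

B ≈ 270 μT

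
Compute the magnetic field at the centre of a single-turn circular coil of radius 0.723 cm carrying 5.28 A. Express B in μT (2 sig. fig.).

B ≈ 460 μT

At the centre of a circular loop the Biot–Savart law gives B = μ₀I/(2R).
B = (4π×10⁻⁷ × 5.28) / (2 × 0.00723) = 4.59×10⁻⁴ T.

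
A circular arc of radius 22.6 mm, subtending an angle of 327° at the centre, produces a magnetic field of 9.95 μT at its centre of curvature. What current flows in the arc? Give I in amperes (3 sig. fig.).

I ≈ 0.394 A

For a circular arc, B = μ₀Iφ/(4πR) with φ in radians; here φ = 5.707 rad.
So I = 4πRB/(μ₀φ) = 4π × 0.0226 × 9.95×10⁻⁶ / (4π×10⁻⁷ × 5.707) = 0.394 A.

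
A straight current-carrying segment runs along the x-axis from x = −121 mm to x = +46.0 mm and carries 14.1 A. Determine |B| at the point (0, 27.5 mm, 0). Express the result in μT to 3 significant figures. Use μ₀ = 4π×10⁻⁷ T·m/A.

B ≈ 94.0 μT

For a finite straight segment, B = (μ₀I/4πd)(sinθ₁ + sinθ₂), where θ₁, θ₂ are the angles from the perpendicular to each end.
The perpendicular distance is d = 0.0275 m; the end-offsets along the wire are a = 0.121 m and b = 0.046 m.
sinθ₁ = 0.121/√(0.121²+0.0275²) = 0.9751; sinθ₂ = 0.046/√(0.046²+0.0275²) = 0.8583.
B = (4π×10⁻⁷ × 14.1) / (4π × 0.0275) × (0.9751 + 0.8583) = 9.40×10⁻⁵ T.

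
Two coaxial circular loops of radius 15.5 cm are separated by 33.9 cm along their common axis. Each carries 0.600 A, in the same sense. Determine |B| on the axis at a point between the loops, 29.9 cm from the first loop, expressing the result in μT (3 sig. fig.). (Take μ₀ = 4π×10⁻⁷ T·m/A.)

B ≈ 2.45 μT

Each loop contributes B = μ₀IR²/[2(R²+z²)^(3/2)] on the axis, with z measured from that loop.
Loop 1 (z = 0.299 m): B₁ = 2.37×10⁻⁷ T. Loop 2 (z = 0.04 m): B₂ = 2.21×10⁻⁶ T.
The fields add: B = B₁ + B₂ = 2.45×10⁻⁶ T.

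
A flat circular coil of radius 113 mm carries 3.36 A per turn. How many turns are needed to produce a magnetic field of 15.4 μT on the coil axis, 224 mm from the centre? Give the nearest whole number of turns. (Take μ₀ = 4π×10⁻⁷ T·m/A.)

For an N-turn coil, B = Nμ₀IR²/[2(R²+z²)^(3/2)]. A single turn gives B₁ = 1.71×10⁻⁶ T with R = 0.113 m, z = 0.224 m.
N = B/B₁ = 1.54×10⁻⁵ / 1.71×10⁻⁶ = 9.02.

N = 9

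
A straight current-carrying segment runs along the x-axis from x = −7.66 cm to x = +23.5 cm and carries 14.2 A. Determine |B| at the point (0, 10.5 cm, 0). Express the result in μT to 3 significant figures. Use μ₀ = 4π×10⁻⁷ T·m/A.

B ≈ 20.3 μT

For a finite straight segment, B = (μ₀I/4πd)(sinθ₁ + sinθ₂), where θ₁, θ₂ are the angles from the perpendicular to each end.
The perpendicular distance is d = 0.105 m; the end-offsets along the wire are a = 0.0766 m and b = 0.235 m.
sinθ₁ = 0.0766/√(0.0766²+0.105²) = 0.5894; sinθ₂ = 0.235/√(0.235²+0.105²) = 0.9130.
B = (4π×10⁻⁷ × 14.2) / (4π × 0.105) × (0.5894 + 0.9130) = 2.03×10⁻⁵ T.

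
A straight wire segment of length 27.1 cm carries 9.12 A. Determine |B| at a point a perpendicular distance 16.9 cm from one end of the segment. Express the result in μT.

B ≈ 4.58 μT

For a finite straight segment, B = (μ₀I/4πd)(sinθ₁ + sinθ₂), where θ₁, θ₂ are the angles from the perpendicular to each end.
The perpendicular foot is at one end, so the two end-offsets along the wire are 0 and L = 0.271 m.
sinθ₁ = 0/√(0²+0.169²) = 0.0000; sinθ₂ = 0.271/√(0.271²+0.169²) = 0.8485.
B = (4π×10⁻⁷ × 9.12) / (4π × 0.169) × (0.0000 + 0.8485) = 4.58×10⁻⁶ T.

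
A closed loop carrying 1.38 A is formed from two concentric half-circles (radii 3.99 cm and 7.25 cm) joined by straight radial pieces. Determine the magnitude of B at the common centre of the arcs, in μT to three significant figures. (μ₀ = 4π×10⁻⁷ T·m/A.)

B ≈ 4.89 μT

The radial connectors point toward the centre, so dl × r̂ = 0 and they contribute nothing.
Each semicircle gives μ₀I/(4R): inner arc 1.09×10⁻⁵ T, outer arc 5.98×10⁻⁶ T.
The two arcs carry current in opposite angular senses, so their fields oppose: B = |1.09×10⁻⁵ − 5.98×10⁻⁶| = 4.89×10⁻⁶ T.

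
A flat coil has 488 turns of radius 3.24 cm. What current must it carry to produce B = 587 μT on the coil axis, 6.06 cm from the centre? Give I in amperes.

For an N-turn coil, B = Nμ₀IR²/[2(R²+z²)^(3/2)] with R = 0.0324 m, z = 0.0606 m, so I = 2B(R²+z²)^(3/2)/(Nμ₀R²) = 2 × 5.87×10⁻⁴ × 3.24×10⁻⁴ / (488 × 4π×10⁻⁷ × 0.00105) = 0.592 A.

I ≈ 0.592 A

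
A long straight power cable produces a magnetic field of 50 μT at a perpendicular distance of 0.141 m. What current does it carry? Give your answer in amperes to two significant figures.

I ≈ 35 A

For a long straight wire B = μ₀I/(2πd), so I = 2πdB/μ₀.
I = 2π × 0.141 × 5.00×10⁻⁵ / (4π×10⁻⁷) = 35.2 A.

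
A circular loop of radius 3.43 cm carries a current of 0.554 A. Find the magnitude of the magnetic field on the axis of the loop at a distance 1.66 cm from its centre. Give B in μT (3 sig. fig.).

On the axis of a circular loop, B = μ₀IR² / [2(R²+z²)^(3/2)].
R² + z² = (0.0343)² + (0.0166)² = 0.001452 m², and (R²+z²)^(3/2) = 5.53×10⁻⁵ m³.
B = (4π×10⁻⁷ × 0.554 × 0.001176) / (2 × 5.53×10⁻⁵) = 7.40×10⁻⁶ T.

B ≈ 7.40 μT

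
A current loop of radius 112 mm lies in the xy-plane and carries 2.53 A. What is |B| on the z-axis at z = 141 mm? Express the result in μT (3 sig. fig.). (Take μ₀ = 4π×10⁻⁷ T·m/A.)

On the axis of a circular loop, B = μ₀IR² / [2(R²+z²)^(3/2)].
R² + z² = (0.112)² + (0.141)² = 0.03243 m², and (R²+z²)^(3/2) = 5.84×10⁻³ m³.
B = (4π×10⁻⁷ × 2.53 × 0.01254) / (2 × 5.84×10⁻³) = 3.42×10⁻⁶ T.

B ≈ 3.42 μT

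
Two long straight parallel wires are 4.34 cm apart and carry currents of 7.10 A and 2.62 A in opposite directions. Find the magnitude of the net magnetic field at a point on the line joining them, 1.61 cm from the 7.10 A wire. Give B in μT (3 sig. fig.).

Each long wire gives B = μ₀I/(2πd). Distances are d₁ = 0.0161 m and d₂ = 0.0273 m.
B₁ = 8.82×10⁻⁵ T, B₂ = 1.92×10⁻⁵ T.
Between antiparallel currents both contributions point the same way, so they add. B = B₁ + B₂ = 8.82×10⁻⁵ + 1.92×10⁻⁵ = 1.07×10⁻⁴ T.

B ≈ 107 μT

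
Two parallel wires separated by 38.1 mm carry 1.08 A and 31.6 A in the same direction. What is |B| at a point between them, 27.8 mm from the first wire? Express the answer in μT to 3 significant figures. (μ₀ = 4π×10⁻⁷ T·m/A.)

Each long wire gives B = μ₀I/(2πd). Distances are d₁ = 0.0278 m and d₂ = 0.0103 m.
B₁ = 7.77×10⁻⁶ T, B₂ = 6.14×10⁻⁴ T.
Between parallel currents the two contributions point in opposite directions, so they subtract. B = |B₁ − B₂| = |7.77×10⁻⁶ − 6.14×10⁻⁴| = 6.06×10⁻⁴ T.

B ≈ 606 μT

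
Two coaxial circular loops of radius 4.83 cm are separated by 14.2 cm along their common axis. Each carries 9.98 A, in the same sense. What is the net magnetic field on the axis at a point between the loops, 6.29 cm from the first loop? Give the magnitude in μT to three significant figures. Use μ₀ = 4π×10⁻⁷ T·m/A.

Each loop contributes B = μ₀IR²/[2(R²+z²)^(3/2)] on the axis, with z measured from that loop.
Loop 1 (z = 0.0629 m): B₁ = 2.93×10⁻⁵ T. Loop 2 (z = 0.0791 m): B₂ = 1.84×10⁻⁵ T.
The fields add: B = B₁ + B₂ = 4.77×10⁻⁵ T.

B ≈ 47.7 μT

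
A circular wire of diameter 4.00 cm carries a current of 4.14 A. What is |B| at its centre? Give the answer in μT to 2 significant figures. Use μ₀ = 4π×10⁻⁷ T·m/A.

B ≈ 130 μT

At the centre of a circular loop the Biot–Savart law gives B = μ₀I/(2R) (so R = 0.02 m).
B = (4π×10⁻⁷ × 4.14) / (2 × 0.02) = 1.30×10⁻⁴ T.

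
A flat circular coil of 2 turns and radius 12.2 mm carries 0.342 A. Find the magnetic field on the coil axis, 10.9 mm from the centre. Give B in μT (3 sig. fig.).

For an N-turn flat coil, B = Nμ₀IR²/[2(R²+z²)^(3/2)] with R = 0.0122 m, z = 0.0109 m.
B = 2 × 7.30×10⁻⁶ T = 1.46×10⁻⁵ T.

B ≈ 14.6 μT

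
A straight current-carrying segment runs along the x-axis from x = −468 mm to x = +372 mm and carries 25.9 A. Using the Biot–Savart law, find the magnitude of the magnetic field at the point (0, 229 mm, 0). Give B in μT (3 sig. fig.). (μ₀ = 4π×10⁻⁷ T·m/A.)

B ≈ 19.8 μT

For a finite straight segment, B = (μ₀I/4πd)(sinθ₁ + sinθ₂), where θ₁, θ₂ are the angles from the perpendicular to each end.
The perpendicular distance is d = 0.229 m; the end-offsets along the wire are a = 0.468 m and b = 0.372 m.
sinθ₁ = 0.468/√(0.468²+0.229²) = 0.8982; sinθ₂ = 0.372/√(0.372²+0.229²) = 0.8516.
B = (4π×10⁻⁷ × 25.9) / (4π × 0.229) × (0.8982 + 0.8516) = 1.98×10⁻⁵ T.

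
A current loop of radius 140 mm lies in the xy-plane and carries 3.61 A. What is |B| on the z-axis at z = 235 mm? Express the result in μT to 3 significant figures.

On the axis of a circular loop, B = μ₀IR² / [2(R²+z²)^(3/2)].
R² + z² = (0.14)² + (0.235)² = 0.07483 m², and (R²+z²)^(3/2) = 2.05×10⁻² m³.
B = (4π×10⁻⁷ × 3.61 × 0.0196) / (2 × 2.05×10⁻²) = 2.17×10⁻⁶ T.

B ≈ 2.17 μT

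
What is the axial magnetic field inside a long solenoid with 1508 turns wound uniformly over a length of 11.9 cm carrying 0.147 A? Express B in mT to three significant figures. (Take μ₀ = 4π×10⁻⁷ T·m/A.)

Inside a long solenoid, B = μ₀nI with n = 1.267×10⁴ turns/m.
B = 4π×10⁻⁷ × 1.267×10⁴ × 0.147 = 2.34×10⁻³ T.

B ≈ 2.34 mT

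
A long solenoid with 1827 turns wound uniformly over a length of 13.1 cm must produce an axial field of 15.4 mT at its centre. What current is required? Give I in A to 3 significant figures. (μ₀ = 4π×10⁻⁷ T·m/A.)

I ≈ 0.879 A

Inside a long solenoid B = μ₀nI with n = 1.395×10⁴ m⁻¹, so I = B/(μ₀n).
I = 1.54×10⁻² / (4π×10⁻⁷ × 1.395×10⁴) = 0.879 A.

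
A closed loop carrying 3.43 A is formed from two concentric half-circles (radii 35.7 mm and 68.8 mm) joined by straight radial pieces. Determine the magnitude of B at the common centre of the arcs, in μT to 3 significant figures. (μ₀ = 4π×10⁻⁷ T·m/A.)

B ≈ 14.5 μT

The radial connectors point toward the centre, so dl × r̂ = 0 and they contribute nothing.
Each semicircle gives μ₀I/(4R): inner arc 3.02×10⁻⁵ T, outer arc 1.57×10⁻⁵ T.
The two arcs carry current in opposite angular senses, so their fields oppose: B = |3.02×10⁻⁵ − 1.57×10⁻⁵| = 1.45×10⁻⁵ T.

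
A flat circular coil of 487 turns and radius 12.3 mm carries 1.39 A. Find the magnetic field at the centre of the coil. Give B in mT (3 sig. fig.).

B ≈ 34.6 mT

For an N-turn flat coil, B = Nμ₀I/(2R) with R = 0.0123 m.
B = 487 × 7.10×10⁻⁵ T = 3.46×10⁻² T.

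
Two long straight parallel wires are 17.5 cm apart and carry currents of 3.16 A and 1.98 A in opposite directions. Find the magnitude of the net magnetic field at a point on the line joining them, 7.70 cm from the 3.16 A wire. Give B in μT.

B ≈ 12.2 μT

Each long wire gives B = μ₀I/(2πd). Distances are d₁ = 0.077 m and d₂ = 0.098 m.
B₁ = 8.21×10⁻⁶ T, B₂ = 4.04×10⁻⁶ T.
Between antiparallel currents both contributions point the same way, so they add. B = B₁ + B₂ = 8.21×10⁻⁶ + 4.04×10⁻⁶ = 1.22×10⁻⁵ T.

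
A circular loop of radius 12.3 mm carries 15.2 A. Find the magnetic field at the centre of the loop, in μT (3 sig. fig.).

B ≈ 776 μT

At the centre of a circular loop the Biot–Savart law gives B = μ₀I/(2R).
B = (4π×10⁻⁷ × 15.2) / (2 × 0.0123) = 7.76×10⁻⁴ T.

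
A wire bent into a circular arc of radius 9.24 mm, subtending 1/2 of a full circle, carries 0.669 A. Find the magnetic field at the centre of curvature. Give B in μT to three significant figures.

B ≈ 22.7 μT

The Biot–Savart field of a circular arc at its centre is B = μ₀Iφ/(4πR), with φ = 3.142 rad.
B = (4π×10⁻⁷ × 0.669 × 3.142) / (4π × 0.00924) = 2.27×10⁻⁵ T.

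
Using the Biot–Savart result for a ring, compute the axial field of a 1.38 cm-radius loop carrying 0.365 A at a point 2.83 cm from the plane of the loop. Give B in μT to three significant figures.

On the axis of a circular loop, B = μ₀IR² / [2(R²+z²)^(3/2)].
R² + z² = (0.0138)² + (0.0283)² = 0.0009913 m², and (R²+z²)^(3/2) = 3.12×10⁻⁵ m³.
B = (4π×10⁻⁷ × 0.365 × 0.0001904) / (2 × 3.12×10⁻⁵) = 1.40×10⁻⁶ T.

B ≈ 1.40 μT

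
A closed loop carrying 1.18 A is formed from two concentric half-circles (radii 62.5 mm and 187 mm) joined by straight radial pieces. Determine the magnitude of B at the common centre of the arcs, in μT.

B ≈ 3.95 μT

The radial connectors point toward the centre, so dl × r̂ = 0 and they contribute nothing.
Each semicircle gives μ₀I/(4R): inner arc 5.93×10⁻⁶ T, outer arc 1.98×10⁻⁶ T.
The two arcs carry current in opposite angular senses, so their fields oppose: B = |5.93×10⁻⁶ − 1.98×10⁻⁶| = 3.95×10⁻⁶ T.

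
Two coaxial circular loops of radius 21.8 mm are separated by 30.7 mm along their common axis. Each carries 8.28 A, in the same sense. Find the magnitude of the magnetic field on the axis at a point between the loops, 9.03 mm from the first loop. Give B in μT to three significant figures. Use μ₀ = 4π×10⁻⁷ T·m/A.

Each loop contributes B = μ₀IR²/[2(R²+z²)^(3/2)] on the axis, with z measured from that loop.
Loop 1 (z = 0.00903 m): B₁ = 1.88×10⁻⁴ T. Loop 2 (z = 0.02167 m): B₂ = 8.51×10⁻⁵ T.
The fields add: B = B₁ + B₂ = 2.73×10⁻⁴ T.

B ≈ 273 μT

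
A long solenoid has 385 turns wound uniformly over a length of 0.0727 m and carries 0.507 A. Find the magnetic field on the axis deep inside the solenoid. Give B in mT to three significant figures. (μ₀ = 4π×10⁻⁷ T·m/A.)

B ≈ 3.37 mT

Inside a long solenoid, B = μ₀nI with n = 5296 turns/m.
B = 4π×10⁻⁷ × 5296 × 0.507 = 3.37×10⁻³ T.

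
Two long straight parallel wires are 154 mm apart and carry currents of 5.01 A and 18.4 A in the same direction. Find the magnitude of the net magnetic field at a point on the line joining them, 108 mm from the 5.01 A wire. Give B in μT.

B ≈ 70.7 μT

Each long wire gives B = μ₀I/(2πd). Distances are d₁ = 0.108 m and d₂ = 0.046 m.
B₁ = 9.28×10⁻⁶ T, B₂ = 8.00×10⁻⁵ T.
Between parallel currents the two contributions point in opposite directions, so they subtract. B = |B₁ − B₂| = |9.28×10⁻⁶ − 8.00×10⁻⁵| = 7.07×10⁻⁵ T.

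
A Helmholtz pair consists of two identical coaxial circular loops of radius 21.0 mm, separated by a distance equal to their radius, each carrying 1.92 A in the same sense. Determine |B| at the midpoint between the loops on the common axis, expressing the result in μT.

Each loop contributes B = μ₀IR²/[2(R²+z²)^(3/2)] on the axis, with z measured from that loop.
Loop 1 (z = 0.0105 m): B₁ = 4.11×10⁻⁵ T. Loop 2 (z = 0.0105 m): B₂ = 4.11×10⁻⁵ T.
The fields add: B = B₁ + B₂ = 8.22×10⁻⁵ T.

B ≈ 82.2 μT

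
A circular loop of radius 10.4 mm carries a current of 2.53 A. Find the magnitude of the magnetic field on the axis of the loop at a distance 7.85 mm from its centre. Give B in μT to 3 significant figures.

On the axis of a circular loop, B = μ₀IR² / [2(R²+z²)^(3/2)].
R² + z² = (0.0104)² + (0.00785)² = 0.0001698 m², and (R²+z²)^(3/2) = 2.21×10⁻⁶ m³.
B = (4π×10⁻⁷ × 2.53 × 0.0001082) / (2 × 2.21×10⁻⁶) = 7.77×10⁻⁵ T.

B ≈ 77.7 μT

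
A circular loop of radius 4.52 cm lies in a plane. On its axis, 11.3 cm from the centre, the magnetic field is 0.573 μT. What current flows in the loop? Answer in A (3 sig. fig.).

I ≈ 0.805 A

On the axis of a loop, B = μ₀IR²/[2(R²+z²)^(3/2)], so I = 2B(R²+z²)^(3/2)/(μ₀R²).
R² + z² = 0.002043 + 0.01277 = 0.01481 m²; raised to 3/2 gives 1.80×10⁻³ m³.
I = 2 × 5.73×10⁻⁷ × 1.80×10⁻³ / (1.26×10⁻⁶ × 0.002043) = 0.805 A.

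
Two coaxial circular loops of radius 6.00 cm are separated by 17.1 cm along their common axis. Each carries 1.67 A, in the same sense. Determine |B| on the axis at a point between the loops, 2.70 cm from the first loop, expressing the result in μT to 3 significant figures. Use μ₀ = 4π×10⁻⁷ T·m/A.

Each loop contributes B = μ₀IR²/[2(R²+z²)^(3/2)] on the axis, with z measured from that loop.
Loop 1 (z = 0.027 m): B₁ = 1.33×10⁻⁵ T. Loop 2 (z = 0.144 m): B₂ = 9.95×10⁻⁷ T.
The fields add: B = B₁ + B₂ = 1.43×10⁻⁵ T.

B ≈ 14.3 μT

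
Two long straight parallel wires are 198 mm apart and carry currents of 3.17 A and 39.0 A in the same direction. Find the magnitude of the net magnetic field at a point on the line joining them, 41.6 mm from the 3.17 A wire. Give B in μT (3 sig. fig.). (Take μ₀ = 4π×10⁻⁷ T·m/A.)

B ≈ 34.6 μT

Each long wire gives B = μ₀I/(2πd). Distances are d₁ = 0.0416 m and d₂ = 0.1564 m.
B₁ = 1.52×10⁻⁵ T, B₂ = 4.99×10⁻⁵ T.
Between parallel currents the two contributions point in opposite directions, so they subtract. B = |B₁ − B₂| = |1.52×10⁻⁵ − 4.99×10⁻⁵| = 3.46×10⁻⁵ T.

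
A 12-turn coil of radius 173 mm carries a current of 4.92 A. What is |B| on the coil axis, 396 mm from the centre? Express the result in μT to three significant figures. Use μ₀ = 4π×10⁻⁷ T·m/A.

For an N-turn flat coil, B = Nμ₀IR²/[2(R²+z²)^(3/2)] with R = 0.173 m, z = 0.396 m.
B = 12 × 1.15×10⁻⁶ T = 1.38×10⁻⁵ T.

B ≈ 13.8 μT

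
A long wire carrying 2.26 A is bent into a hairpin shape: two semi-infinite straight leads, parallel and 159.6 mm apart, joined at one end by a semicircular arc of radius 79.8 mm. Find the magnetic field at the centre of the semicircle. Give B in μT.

The semicircular arc contributes B_arc = μ₀I·π/(4πR) = μ₀I/(4R) = 8.90×10⁻⁶ T.
Each semi-infinite lead is at perpendicular distance R = 0.0798 m from the centre, with the perpendicular foot at its near end, so it contributes μ₀I/(4πR); both point the same way, together 5.66×10⁻⁶ T.
Arc and leads all point the same direction: B = 8.90×10⁻⁶ + 5.66×10⁻⁶ = 1.46×10⁻⁵ T.

B ≈ 14.6 μT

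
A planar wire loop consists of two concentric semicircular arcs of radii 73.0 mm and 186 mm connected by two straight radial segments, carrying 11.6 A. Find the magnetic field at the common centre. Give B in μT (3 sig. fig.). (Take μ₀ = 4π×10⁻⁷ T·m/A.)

The radial connectors point toward the centre, so dl × r̂ = 0 and they contribute nothing.
Each semicircle gives μ₀I/(4R): inner arc 4.99×10⁻⁵ T, outer arc 1.96×10⁻⁵ T.
The two arcs carry current in opposite angular senses, so their fields oppose: B = |4.99×10⁻⁵ − 1.96×10⁻⁵| = 3.03×10⁻⁵ T.

B ≈ 30.3 μT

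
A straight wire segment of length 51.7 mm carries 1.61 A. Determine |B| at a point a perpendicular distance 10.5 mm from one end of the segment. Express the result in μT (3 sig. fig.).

B ≈ 15.0 μT

For a finite straight segment, B = (μ₀I/4πd)(sinθ₁ + sinθ₂), where θ₁, θ₂ are the angles from the perpendicular to each end.
The perpendicular foot is at one end, so the two end-offsets along the wire are 0 and L = 0.0517 m.
sinθ₁ = 0/√(0²+0.0105²) = 0.0000; sinθ₂ = 0.0517/√(0.0517²+0.0105²) = 0.9800.
B = (4π×10⁻⁷ × 1.61) / (4π × 0.0105) × (0.0000 + 0.9800) = 1.50×10⁻⁵ T.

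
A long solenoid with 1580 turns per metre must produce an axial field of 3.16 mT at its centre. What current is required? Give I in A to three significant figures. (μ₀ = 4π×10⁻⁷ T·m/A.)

Inside a long solenoid B = μ₀nI with n = 1580 m⁻¹, so I = B/(μ₀n).
I = 3.16×10⁻³ / (4π×10⁻⁷ × 1580) = 1.59 A.

I ≈ 1.59 A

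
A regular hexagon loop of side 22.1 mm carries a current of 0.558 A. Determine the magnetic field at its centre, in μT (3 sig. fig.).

Each side is a finite straight segment at perpendicular distance d = a/(2 tan(π/6)) = 0.01914 m from the centre, with end-angles ±π/6.
One side contributes B₁ = (μ₀I/4πd)·2 sin(π/6) = 2.92×10⁻⁶ T.
All 6 sides add in the same direction: B = 6 × 2.92×10⁻⁶ = 1.75×10⁻⁵ T.

B ≈ 17.5 μT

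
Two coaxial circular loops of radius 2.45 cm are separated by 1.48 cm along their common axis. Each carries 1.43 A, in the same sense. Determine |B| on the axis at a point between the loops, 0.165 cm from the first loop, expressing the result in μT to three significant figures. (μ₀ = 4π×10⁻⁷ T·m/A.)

B ≈ 61.5 μT

Each loop contributes B = μ₀IR²/[2(R²+z²)^(3/2)] on the axis, with z measured from that loop.
Loop 1 (z = 0.00165 m): B₁ = 3.64×10⁻⁵ T. Loop 2 (z = 0.01315 m): B₂ = 2.51×10⁻⁵ T.
The fields add: B = B₁ + B₂ = 6.15×10⁻⁵ T.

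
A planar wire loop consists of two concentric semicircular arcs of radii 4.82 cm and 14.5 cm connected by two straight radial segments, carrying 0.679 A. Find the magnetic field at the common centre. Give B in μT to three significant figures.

B ≈ 2.95 μT

The radial connectors point toward the centre, so dl × r̂ = 0 and they contribute nothing.
Each semicircle gives μ₀I/(4R): inner arc 4.43×10⁻⁶ T, outer arc 1.47×10⁻⁶ T.
The two arcs carry current in opposite angular senses, so their fields oppose: B = |4.43×10⁻⁶ − 1.47×10⁻⁶| = 2.95×10⁻⁶ T.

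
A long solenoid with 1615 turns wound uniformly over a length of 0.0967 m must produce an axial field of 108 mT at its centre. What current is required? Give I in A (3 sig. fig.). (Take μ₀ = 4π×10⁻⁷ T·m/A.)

Inside a long solenoid B = μ₀nI with n = 1.670×10⁴ m⁻¹, so I = B/(μ₀n).
I = 0.108 / (4π×10⁻⁷ × 1.670×10⁴) = 5.15 A.

I ≈ 5.15 A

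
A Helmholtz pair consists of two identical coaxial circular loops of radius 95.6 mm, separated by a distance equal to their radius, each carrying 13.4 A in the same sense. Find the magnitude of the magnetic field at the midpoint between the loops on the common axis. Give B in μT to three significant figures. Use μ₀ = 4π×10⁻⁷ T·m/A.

B ≈ 126 μT

Each loop contributes B = μ₀IR²/[2(R²+z²)^(3/2)] on the axis, with z measured from that loop.
Loop 1 (z = 0.0478 m): B₁ = 6.30×10⁻⁵ T. Loop 2 (z = 0.0478 m): B₂ = 6.30×10⁻⁵ T.
The fields add: B = B₁ + B₂ = 1.26×10⁻⁴ T.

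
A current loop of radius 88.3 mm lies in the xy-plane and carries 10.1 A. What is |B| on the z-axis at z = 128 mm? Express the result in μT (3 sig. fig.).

On the axis of a circular loop, B = μ₀IR² / [2(R²+z²)^(3/2)].
R² + z² = (0.0883)² + (0.128)² = 0.02418 m², and (R²+z²)^(3/2) = 3.76×10⁻³ m³.
B = (4π×10⁻⁷ × 10.1 × 0.007797) / (2 × 3.76×10⁻³) = 1.32×10⁻⁵ T.

B ≈ 13.2 μT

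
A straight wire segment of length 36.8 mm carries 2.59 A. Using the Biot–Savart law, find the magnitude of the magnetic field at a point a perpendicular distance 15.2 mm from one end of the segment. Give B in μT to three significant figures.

For a finite straight segment, B = (μ₀I/4πd)(sinθ₁ + sinθ₂), where θ₁, θ₂ are the angles from the perpendicular to each end.
The perpendicular foot is at one end, so the two end-offsets along the wire are 0 and L = 0.0368 m.
sinθ₁ = 0/√(0²+0.0152²) = 0.0000; sinθ₂ = 0.0368/√(0.0368²+0.0152²) = 0.9243.
B = (4π×10⁻⁷ × 2.59) / (4π × 0.0152) × (0.0000 + 0.9243) = 1.57×10⁻⁵ T.

B ≈ 15.7 μT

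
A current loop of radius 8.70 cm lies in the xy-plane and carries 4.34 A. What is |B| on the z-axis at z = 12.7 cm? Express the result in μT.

On the axis of a circular loop, B = μ₀IR² / [2(R²+z²)^(3/2)].
R² + z² = (0.087)² + (0.127)² = 0.0237 m², and (R²+z²)^(3/2) = 3.65×10⁻³ m³.
B = (4π×10⁻⁷ × 4.34 × 0.007569) / (2 × 3.65×10⁻³) = 5.66×10⁻⁶ T.

B ≈ 5.66 μT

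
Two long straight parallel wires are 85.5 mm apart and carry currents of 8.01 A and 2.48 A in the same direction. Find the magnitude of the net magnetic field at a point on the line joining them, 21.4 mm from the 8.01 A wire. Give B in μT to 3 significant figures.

Each long wire gives B = μ₀I/(2πd). Distances are d₁ = 0.0214 m and d₂ = 0.0641 m.
B₁ = 7.49×10⁻⁵ T, B₂ = 7.74×10⁻⁶ T.
Between parallel currents the two contributions point in opposite directions, so they subtract. B = |B₁ − B₂| = |7.49×10⁻⁵ − 7.74×10⁻⁶| = 6.71×10⁻⁵ T.

B ≈ 67.1 μT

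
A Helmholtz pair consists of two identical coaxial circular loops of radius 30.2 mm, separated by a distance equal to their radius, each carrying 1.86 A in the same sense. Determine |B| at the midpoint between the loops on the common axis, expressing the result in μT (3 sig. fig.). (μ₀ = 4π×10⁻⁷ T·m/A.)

Each loop contributes B = μ₀IR²/[2(R²+z²)^(3/2)] on the axis, with z measured from that loop.
Loop 1 (z = 0.0151 m): B₁ = 2.77×10⁻⁵ T. Loop 2 (z = 0.0151 m): B₂ = 2.77×10⁻⁵ T.
The fields add: B = B₁ + B₂ = 5.54×10⁻⁵ T.

B ≈ 55.4 μT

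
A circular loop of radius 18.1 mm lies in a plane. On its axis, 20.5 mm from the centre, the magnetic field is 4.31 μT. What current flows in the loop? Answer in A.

I ≈ 0.428 A

On the axis of a loop, B = μ₀IR²/[2(R²+z²)^(3/2)], so I = 2B(R²+z²)^(3/2)/(μ₀R²).
R² + z² = 0.0003276 + 0.0004203 = 0.0007479 m²; raised to 3/2 gives 2.05×10⁻⁵ m³.
I = 2 × 4.31×10⁻⁶ × 2.05×10⁻⁵ / (1.26×10⁻⁶ × 0.0003276) = 0.428 A.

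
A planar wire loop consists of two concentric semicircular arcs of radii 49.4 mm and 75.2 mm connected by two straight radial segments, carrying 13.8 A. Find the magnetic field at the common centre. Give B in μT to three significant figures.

The radial connectors point toward the centre, so dl × r̂ = 0 and they contribute nothing.
Each semicircle gives μ₀I/(4R): inner arc 8.78×10⁻⁵ T, outer arc 5.77×10⁻⁵ T.
The two arcs carry current in opposite angular senses, so their fields oppose: B = |8.78×10⁻⁵ − 5.77×10⁻⁵| = 3.01×10⁻⁵ T.

B ≈ 30.1 μT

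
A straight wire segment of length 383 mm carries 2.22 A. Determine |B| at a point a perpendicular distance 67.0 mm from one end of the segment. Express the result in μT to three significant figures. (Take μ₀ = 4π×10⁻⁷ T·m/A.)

B ≈ 3.26 μT

For a finite straight segment, B = (μ₀I/4πd)(sinθ₁ + sinθ₂), where θ₁, θ₂ are the angles from the perpendicular to each end.
The perpendicular foot is at one end, so the two end-offsets along the wire are 0 and L = 0.383 m.
sinθ₁ = 0/√(0²+0.067²) = 0.0000; sinθ₂ = 0.383/√(0.383²+0.067²) = 0.9850.
B = (4π×10⁻⁷ × 2.22) / (4π × 0.067) × (0.0000 + 0.9850) = 3.26×10⁻⁶ T.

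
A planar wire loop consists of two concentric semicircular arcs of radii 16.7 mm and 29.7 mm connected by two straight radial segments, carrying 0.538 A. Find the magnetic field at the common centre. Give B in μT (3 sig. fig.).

The radial connectors point toward the centre, so dl × r̂ = 0 and they contribute nothing.
Each semicircle gives μ₀I/(4R): inner arc 1.01×10⁻⁵ T, outer arc 5.69×10⁻⁶ T.
The two arcs carry current in opposite angular senses, so their fields oppose: B = |1.01×10⁻⁵ − 5.69×10⁻⁶| = 4.43×10⁻⁶ T.

B ≈ 4.43 μT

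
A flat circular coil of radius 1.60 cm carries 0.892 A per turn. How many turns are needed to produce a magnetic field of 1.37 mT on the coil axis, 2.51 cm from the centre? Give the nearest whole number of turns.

For an N-turn coil, B = Nμ₀IR²/[2(R²+z²)^(3/2)]. A single turn gives B₁ = 5.44×10⁻⁶ T with R = 0.016 m, z = 0.0251 m.
N = B/B₁ = 1.37×10⁻³ / 5.44×10⁻⁶ = 251.82.

N = 252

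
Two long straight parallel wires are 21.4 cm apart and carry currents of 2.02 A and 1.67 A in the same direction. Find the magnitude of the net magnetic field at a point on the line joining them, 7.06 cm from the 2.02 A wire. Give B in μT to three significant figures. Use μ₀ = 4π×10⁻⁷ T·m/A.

Each long wire gives B = μ₀I/(2πd). Distances are d₁ = 0.0706 m and d₂ = 0.1434 m.
B₁ = 5.72×10⁻⁶ T, B₂ = 2.33×10⁻⁶ T.
Between parallel currents the two contributions point in opposite directions, so they subtract. B = |B₁ − B₂| = |5.72×10⁻⁶ − 2.33×10⁻⁶| = 3.39×10⁻⁶ T.

B ≈ 3.39 μT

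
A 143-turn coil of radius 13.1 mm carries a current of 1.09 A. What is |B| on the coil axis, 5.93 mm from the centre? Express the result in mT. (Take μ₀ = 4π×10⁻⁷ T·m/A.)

For an N-turn flat coil, B = Nμ₀IR²/[2(R²+z²)^(3/2)] with R = 0.0131 m, z = 0.00593 m.
B = 143 × 3.95×10⁻⁵ T = 5.65×10⁻³ T.

B ≈ 5.65 mT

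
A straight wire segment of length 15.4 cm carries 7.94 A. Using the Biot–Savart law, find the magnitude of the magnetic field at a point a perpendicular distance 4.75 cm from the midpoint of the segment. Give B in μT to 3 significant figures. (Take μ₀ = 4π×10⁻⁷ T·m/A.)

For a finite straight segment, B = (μ₀I/4πd)(sinθ₁ + sinθ₂), where θ₁, θ₂ are the angles from the perpendicular to each end.
The perpendicular from the point meets the wire at its midpoint, so each end is L/2 = 0.077 m away along the wire.
sinθ₁ = 0.077/√(0.077²+0.0475²) = 0.8511; sinθ₂ = 0.077/√(0.077²+0.0475²) = 0.8511.
B = (4π×10⁻⁷ × 7.94) / (4π × 0.0475) × (0.8511 + 0.8511) = 2.85×10⁻⁵ T.

B ≈ 28.5 μT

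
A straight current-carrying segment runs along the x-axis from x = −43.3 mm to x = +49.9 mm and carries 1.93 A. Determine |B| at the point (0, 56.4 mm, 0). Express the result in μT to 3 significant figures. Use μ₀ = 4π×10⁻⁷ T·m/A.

For a finite straight segment, B = (μ₀I/4πd)(sinθ₁ + sinθ₂), where θ₁, θ₂ are the angles from the perpendicular to each end.
The perpendicular distance is d = 0.0564 m; the end-offsets along the wire are a = 0.0433 m and b = 0.0499 m.
sinθ₁ = 0.0433/√(0.0433²+0.0564²) = 0.6090; sinθ₂ = 0.0499/√(0.0499²+0.0564²) = 0.6626.
B = (4π×10⁻⁷ × 1.93) / (4π × 0.0564) × (0.6090 + 0.6626) = 4.35×10⁻⁶ T.

B ≈ 4.35 μT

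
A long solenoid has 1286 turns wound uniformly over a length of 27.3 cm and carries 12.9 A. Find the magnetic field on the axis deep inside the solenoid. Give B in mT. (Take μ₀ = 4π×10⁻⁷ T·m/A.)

B ≈ 76.4 mT

Inside a long solenoid, B = μ₀nI with n = 4711 turns/m.
B = 4π×10⁻⁷ × 4711 × 12.9 = 7.64×10⁻² T.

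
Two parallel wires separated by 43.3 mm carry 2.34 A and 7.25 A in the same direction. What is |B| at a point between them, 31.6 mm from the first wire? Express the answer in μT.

Each long wire gives B = μ₀I/(2πd). Distances are d₁ = 0.0316 m and d₂ = 0.0117 m.
B₁ = 1.48×10⁻⁵ T, B₂ = 1.24×10⁻⁴ T.
Between parallel currents the two contributions point in opposite directions, so they subtract. B = |B₁ − B₂| = |1.48×10⁻⁵ − 1.24×10⁻⁴| = 1.09×10⁻⁴ T.

B ≈ 109 μT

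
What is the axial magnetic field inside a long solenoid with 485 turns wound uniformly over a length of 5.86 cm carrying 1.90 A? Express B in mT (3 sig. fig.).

B ≈ 19.8 mT

Inside a long solenoid, B = μ₀nI with n = 8276 turns/m.
B = 4π×10⁻⁷ × 8276 × 1.90 = 1.98×10⁻² T.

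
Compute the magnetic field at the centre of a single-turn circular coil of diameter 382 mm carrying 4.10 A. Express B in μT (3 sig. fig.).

At the centre of a circular loop the Biot–Savart law gives B = μ₀I/(2R) (so R = 0.191 m).
B = (4π×10⁻⁷ × 4.10) / (2 × 0.191) = 1.35×10⁻⁵ T.

B ≈ 13.5 μT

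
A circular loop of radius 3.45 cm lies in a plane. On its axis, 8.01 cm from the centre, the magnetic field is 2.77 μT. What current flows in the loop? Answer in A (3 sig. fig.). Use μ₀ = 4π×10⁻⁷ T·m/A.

I ≈ 2.46 A

On the axis of a loop, B = μ₀IR²/[2(R²+z²)^(3/2)], so I = 2B(R²+z²)^(3/2)/(μ₀R²).
R² + z² = 0.00119 + 0.006416 = 0.007606 m²; raised to 3/2 gives 6.63×10⁻⁴ m³.
I = 2 × 2.77×10⁻⁶ × 6.63×10⁻⁴ / (1.26×10⁻⁶ × 0.00119) = 2.46 A.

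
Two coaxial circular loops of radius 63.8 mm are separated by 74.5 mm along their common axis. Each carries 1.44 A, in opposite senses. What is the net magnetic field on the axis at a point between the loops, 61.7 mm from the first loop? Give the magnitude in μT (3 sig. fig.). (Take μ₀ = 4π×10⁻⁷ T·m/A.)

B ≈ 8.10 μT

Each loop contributes B = μ₀IR²/[2(R²+z²)^(3/2)] on the axis, with z measured from that loop.
Loop 1 (z = 0.0617 m): B₁ = 5.27×10⁻⁶ T. Loop 2 (z = 0.0128 m): B₂ = 1.34×10⁻⁵ T.
The fields oppose: B = |B₁ − B₂| = 8.10×10⁻⁶ T.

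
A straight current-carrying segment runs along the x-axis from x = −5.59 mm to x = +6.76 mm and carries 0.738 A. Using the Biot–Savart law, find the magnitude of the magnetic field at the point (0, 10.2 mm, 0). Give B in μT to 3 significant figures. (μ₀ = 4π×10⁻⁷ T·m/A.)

B ≈ 7.47 μT

For a finite straight segment, B = (μ₀I/4πd)(sinθ₁ + sinθ₂), where θ₁, θ₂ are the angles from the perpendicular to each end.
The perpendicular distance is d = 0.0102 m; the end-offsets along the wire are a = 0.00559 m and b = 0.00676 m.
sinθ₁ = 0.00559/√(0.00559²+0.0102²) = 0.4806; sinθ₂ = 0.00676/√(0.00676²+0.0102²) = 0.5524.
B = (4π×10⁻⁷ × 0.738) / (4π × 0.0102) × (0.4806 + 0.5524) = 7.47×10⁻⁶ T.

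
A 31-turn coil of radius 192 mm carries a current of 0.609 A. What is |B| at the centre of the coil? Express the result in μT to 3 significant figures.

For an N-turn flat coil, B = Nμ₀I/(2R) with R = 0.192 m.
B = 31 × 1.99×10⁻⁶ T = 6.18×10⁻⁵ T.

B ≈ 61.8 μT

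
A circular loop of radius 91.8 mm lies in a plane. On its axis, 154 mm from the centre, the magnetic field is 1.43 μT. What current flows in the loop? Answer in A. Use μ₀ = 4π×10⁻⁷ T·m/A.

I ≈ 1.56 A

On the axis of a loop, B = μ₀IR²/[2(R²+z²)^(3/2)], so I = 2B(R²+z²)^(3/2)/(μ₀R²).
R² + z² = 0.008427 + 0.02372 = 0.03214 m²; raised to 3/2 gives 5.76×10⁻³ m³.
I = 2 × 1.43×10⁻⁶ × 5.76×10⁻³ / (1.26×10⁻⁶ × 0.008427) = 1.56 A.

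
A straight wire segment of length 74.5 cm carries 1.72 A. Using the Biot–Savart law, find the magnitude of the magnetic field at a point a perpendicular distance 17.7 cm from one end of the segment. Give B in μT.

B ≈ 0.945 μT

For a finite straight segment, B = (μ₀I/4πd)(sinθ₁ + sinθ₂), where θ₁, θ₂ are the angles from the perpendicular to each end.
The perpendicular foot is at one end, so the two end-offsets along the wire are 0 and L = 0.745 m.
sinθ₁ = 0/√(0²+0.177²) = 0.0000; sinθ₂ = 0.745/√(0.745²+0.177²) = 0.9729.
B = (4π×10⁻⁷ × 1.72) / (4π × 0.177) × (0.0000 + 0.9729) = 9.45×10⁻⁷ T.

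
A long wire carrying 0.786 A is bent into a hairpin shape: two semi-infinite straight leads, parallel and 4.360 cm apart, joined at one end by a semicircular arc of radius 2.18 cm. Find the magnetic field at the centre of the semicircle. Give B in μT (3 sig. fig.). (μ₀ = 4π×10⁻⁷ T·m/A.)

The semicircular arc contributes B_arc = μ₀I·π/(4πR) = μ₀I/(4R) = 1.13×10⁻⁵ T.
Each semi-infinite lead is at perpendicular distance R = 0.0218 m from the centre, with the perpendicular foot at its near end, so it contributes μ₀I/(4πR); both point the same way, together 7.21×10⁻⁶ T.
Arc and leads all point the same direction: B = 1.13×10⁻⁵ + 7.21×10⁻⁶ = 1.85×10⁻⁵ T.

B ≈ 18.5 μT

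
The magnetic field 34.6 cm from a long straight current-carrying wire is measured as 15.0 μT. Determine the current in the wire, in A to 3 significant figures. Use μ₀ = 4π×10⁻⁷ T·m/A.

I ≈ 25.9 A

For a long straight wire B = μ₀I/(2πd), so I = 2πdB/μ₀.
I = 2π × 0.346 × 1.50×10⁻⁵ / (4π×10⁻⁷) = 25.9 A.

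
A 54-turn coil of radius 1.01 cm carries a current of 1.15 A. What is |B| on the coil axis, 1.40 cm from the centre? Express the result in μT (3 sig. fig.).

B ≈ 774 μT

For an N-turn flat coil, B = Nμ₀IR²/[2(R²+z²)^(3/2)] with R = 0.0101 m, z = 0.014 m.
B = 54 × 1.43×10⁻⁵ T = 7.74×10⁻⁴ T.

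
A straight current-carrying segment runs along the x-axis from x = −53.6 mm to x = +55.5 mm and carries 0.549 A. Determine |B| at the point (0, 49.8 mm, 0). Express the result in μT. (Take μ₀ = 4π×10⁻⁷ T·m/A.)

B ≈ 1.63 μT

For a finite straight segment, B = (μ₀I/4πd)(sinθ₁ + sinθ₂), where θ₁, θ₂ are the angles from the perpendicular to each end.
The perpendicular distance is d = 0.0498 m; the end-offsets along the wire are a = 0.0536 m and b = 0.0555 m.
sinθ₁ = 0.0536/√(0.0536²+0.0498²) = 0.7326; sinθ₂ = 0.0555/√(0.0555²+0.0498²) = 0.7443.
B = (4π×10⁻⁷ × 0.549) / (4π × 0.0498) × (0.7326 + 0.7443) = 1.63×10⁻⁶ T.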